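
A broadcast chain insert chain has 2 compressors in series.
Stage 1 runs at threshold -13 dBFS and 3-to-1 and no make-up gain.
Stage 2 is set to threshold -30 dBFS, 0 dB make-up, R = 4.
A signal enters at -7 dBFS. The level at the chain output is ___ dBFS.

Stage 1: 6 dB above -13 dBFS, reduced 3:1 to 2 dB above → -11 dBFS.
Stage 2: 19 dB above -30 dBFS, reduced 4:1 to 4.75 dB above → -25.25 dBFS.

-25.25 dBFS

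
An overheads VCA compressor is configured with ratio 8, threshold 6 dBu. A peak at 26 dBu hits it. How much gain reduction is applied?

Overshoot = 26 − 6 = 20 dB.
A 8:1 ratio leaves 2.5 dB of that excess.
Gain reduction = 20 − 2.5 = 17.5 dB.

17.5 dB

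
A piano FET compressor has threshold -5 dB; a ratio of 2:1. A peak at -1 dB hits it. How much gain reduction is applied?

-1 dB exceeds the threshold by 4 dB.
After 2:1 compression the overshoot becomes 4/2 = 2 dB.
GR = overshoot in − overshoot out = 4 − 2 = 2 dB.

2 dB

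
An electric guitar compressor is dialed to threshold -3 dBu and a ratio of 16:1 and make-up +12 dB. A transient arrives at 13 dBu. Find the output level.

10 dBu

Overshoot: 13 − (-3) = 16 dB.
At 16:1 the overshoot is divided by 16, leaving 1 dB above threshold.
That puts the output at -2 dBu; make-up adds 12 dB, giving 10 dBu.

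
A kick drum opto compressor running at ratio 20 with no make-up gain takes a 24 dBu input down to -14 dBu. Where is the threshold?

-16 dBu

Input is 40 dB above T (since output overshoot × R = input overshoot: (-14 − T)·20 = 24 − T gives T = -16 dBu).
Check: -16 + (24 − (-16))/20 = -16 + 2 = -14 dBu. ✓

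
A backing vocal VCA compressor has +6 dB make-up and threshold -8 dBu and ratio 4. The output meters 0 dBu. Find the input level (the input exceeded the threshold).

Before make-up, the level was 0 − 6 = -6 dBu.
Post-compression overshoot = -6 − (-8) = 2 dB.
Before 4:1 compression the overshoot was 2 × 4 = 8 dB, so input = -8 + 8 = 0 dBu.

0 dBu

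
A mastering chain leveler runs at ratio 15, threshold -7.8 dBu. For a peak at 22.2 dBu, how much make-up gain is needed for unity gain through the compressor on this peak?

28 dB

The peak compresses to -7.8 + 30/15 = -5.8 dBu.
To reach 22.2 dBu requires 22.2 − (-5.8) = 28 dB of make-up.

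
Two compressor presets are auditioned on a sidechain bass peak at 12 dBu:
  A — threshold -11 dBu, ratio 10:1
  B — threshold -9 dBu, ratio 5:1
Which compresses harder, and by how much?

A: overshoot 23 dB → output overshoot 2.3 dB → GR 20.7 dB.
B: overshoot 21 dB → output overshoot 4.2 dB → GR 16.8 dB.
A applies 3.9 dB more gain reduction.

A, by 3.9 dB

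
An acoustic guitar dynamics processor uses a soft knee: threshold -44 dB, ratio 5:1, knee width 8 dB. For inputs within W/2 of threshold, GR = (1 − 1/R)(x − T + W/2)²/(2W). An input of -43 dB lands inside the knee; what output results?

x − T + W/2 = -43 − (-44) + 4 = 5.
GR = (1 − 1/5) × 5² / 16 = 0.8 × 25 / 16 = 1.25 dB.
Output = -43 − 1.25 = -44.25 dB.

-44.25 dB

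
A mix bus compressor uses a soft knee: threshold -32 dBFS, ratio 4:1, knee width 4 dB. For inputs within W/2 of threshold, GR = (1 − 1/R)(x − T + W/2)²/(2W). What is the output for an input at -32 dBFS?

-32.375 dBFS

x − T + W/2 = -32 − (-32) + 2 = 2.
GR = (1 − 1/4) × 2² / 8 = 0.75 × 4 / 8 = 0.375 dB.
Output = -32 − 0.375 = -32.375 dBFS.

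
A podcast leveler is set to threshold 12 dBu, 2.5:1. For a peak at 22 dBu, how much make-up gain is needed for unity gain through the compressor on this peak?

The peak compresses to 12 + 10/2.5 = 16 dBu.
To reach 22 dBu requires 22 − 16 = 6 dB of make-up.

6 dB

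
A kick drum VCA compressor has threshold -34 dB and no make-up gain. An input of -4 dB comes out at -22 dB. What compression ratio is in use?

2.5:1

Input overshoot = -4 − (-34) = 30 dB; output overshoot = -22 − (-34) = 12 dB.
Ratio = 30 / 12 = 2.5.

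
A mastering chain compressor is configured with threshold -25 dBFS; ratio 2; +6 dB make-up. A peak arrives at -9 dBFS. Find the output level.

Overshoot: -9 − (-25) = 16 dB.
The 16 dB excess becomes 8 dB after 2:1 reduction.
Output = -25 + 8 = -17 dBFS; make-up adds 6 dB, giving -11 dBFS.

-11 dBFS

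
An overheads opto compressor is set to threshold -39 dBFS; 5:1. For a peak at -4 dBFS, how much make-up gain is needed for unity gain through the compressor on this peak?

28 dB

The peak compresses to -39 + 35/5 = -32 dBFS.
To reach -4 dBFS requires -4 − (-32) = 28 dB of make-up.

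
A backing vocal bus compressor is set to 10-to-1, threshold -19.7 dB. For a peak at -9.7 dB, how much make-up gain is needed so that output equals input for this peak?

Without make-up, output = threshold + overshoot/10 = -19.7 + 1 = -18.7 dB.
Gap to target: 9 dB.

9 dB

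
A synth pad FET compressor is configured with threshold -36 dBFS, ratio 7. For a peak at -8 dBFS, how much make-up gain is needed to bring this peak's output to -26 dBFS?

Without make-up, output = threshold + overshoot/7 = -36 + 4 = -32 dBFS.
Gap to target: 6 dB.

6 dB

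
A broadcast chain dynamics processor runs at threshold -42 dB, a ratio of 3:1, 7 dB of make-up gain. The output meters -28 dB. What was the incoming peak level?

-21 dB

Before make-up, the level was -28 − 7 = -35 dB.
The compressed level sits -35 − (-42) = 7 dB over threshold.
Before 3:1 compression the overshoot was 7 × 3 = 21 dB, so input = -42 + 21 = -21 dB.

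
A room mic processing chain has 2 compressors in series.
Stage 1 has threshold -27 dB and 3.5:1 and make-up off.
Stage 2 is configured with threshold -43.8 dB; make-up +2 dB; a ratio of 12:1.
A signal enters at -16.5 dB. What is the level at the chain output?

Stage 1: 10.5 dB above -27 dB, reduced 3.5:1 to 3 dB above → -24 dB.
Stage 2: overshoot 19.8 dB → 19.8/12 = 1.65 dB → -42.15 dB; +2 dB make-up → -40.15 dB.

-40.15 dB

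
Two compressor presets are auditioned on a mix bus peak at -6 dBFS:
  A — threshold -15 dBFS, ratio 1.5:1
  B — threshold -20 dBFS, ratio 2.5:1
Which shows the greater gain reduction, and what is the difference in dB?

A: 9 dB over, compressed to 6 dB over, so 3 dB of GR.
B: 14 dB over, compressed to 5.6 dB over, so 8.4 dB of GR.
B reduces 5.4 dB more.

B, by 5.4 dB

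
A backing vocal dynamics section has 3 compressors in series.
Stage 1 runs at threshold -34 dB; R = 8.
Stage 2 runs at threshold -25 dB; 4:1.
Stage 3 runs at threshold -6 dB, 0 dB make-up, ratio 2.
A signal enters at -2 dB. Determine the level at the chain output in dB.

-30 dB

Stage 1: 32 dB above -34 dB, reduced 8:1 to 4 dB above → -30 dB.
Stage 2: -30 dB ≤ -25 dB, so stage 2 doesn't engage; output -30 dB.
Stage 3: -30 dB is at or below the -6 dB threshold — no compression; output -30 dB.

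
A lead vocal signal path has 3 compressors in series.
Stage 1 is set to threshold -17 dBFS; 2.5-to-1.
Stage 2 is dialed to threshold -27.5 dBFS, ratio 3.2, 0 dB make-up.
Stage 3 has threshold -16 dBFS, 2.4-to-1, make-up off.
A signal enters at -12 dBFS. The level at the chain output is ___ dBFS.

-23.59375 dBFS

Stage 1: -12 dBFS is 5 dB over -17 dBFS; at 2.5:1 that becomes 2 dB over, giving -15 dBFS.
Stage 2: 12.5 dB above -27.5 dBFS, reduced 3.2:1 to 3.90625 dB above → -23.59375 dBFS.
Stage 3: -23.59375 dBFS ≤ -16 dBFS, so stage 3 doesn't engage; output -23.59375 dBFS.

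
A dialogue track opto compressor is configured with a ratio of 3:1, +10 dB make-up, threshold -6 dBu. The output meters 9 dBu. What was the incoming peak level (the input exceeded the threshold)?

Stripping the +10 dB make-up gives -1 dBu at the gain stage.
Post-compression overshoot = -1 − (-6) = 5 dB.
Undo the ratio: input overshoot = 5 × 3 = 15 dB, giving input = 9 dBu.

9 dBu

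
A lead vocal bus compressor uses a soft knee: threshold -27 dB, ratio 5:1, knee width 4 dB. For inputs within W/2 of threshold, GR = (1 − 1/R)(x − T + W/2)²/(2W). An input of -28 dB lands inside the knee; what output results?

-28.1 dB

x − T + W/2 = -28 − (-27) + 2 = 1.
GR = (1 − 1/5) × 1² / 8 = 0.8 × 1 / 8 = 0.1 dB.
Output = -28 − 0.1 = -28.1 dB.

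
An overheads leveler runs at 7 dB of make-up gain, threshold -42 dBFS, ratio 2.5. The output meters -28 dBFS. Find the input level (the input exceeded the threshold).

Stripping the +7 dB make-up gives -35 dBFS at the gain stage.
That's 7 dB above the -42 dBFS threshold.
Input overshoot = R × output overshoot = 17.5 dB → input = -42 + 17.5 = -24.5 dBFS.

-24.5 dBFS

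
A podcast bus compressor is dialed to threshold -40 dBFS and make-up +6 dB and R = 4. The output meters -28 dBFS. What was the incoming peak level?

Before make-up, the level was -28 − 6 = -34 dBFS.
Post-compression overshoot = -34 − (-40) = 6 dB.
Undo the ratio: input overshoot = 6 × 4 = 24 dB, giving input = -16 dBFS.

-16 dBFS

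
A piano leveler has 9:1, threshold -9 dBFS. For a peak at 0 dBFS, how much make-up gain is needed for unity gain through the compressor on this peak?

The peak compresses to -9 + 9/9 = -8 dBFS.
To reach 0 dBFS requires 0 − (-8) = 8 dB of make-up.

8 dB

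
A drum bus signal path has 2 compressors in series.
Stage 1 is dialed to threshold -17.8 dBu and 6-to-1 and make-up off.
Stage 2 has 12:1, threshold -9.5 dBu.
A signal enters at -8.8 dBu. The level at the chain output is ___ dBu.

Stage 1: -8.8 dBu is 9 dB over -17.8 dBu; at 6:1 that becomes 1.5 dB over, giving -16.3 dBu.
Stage 2: below threshold (-16.3 ≤ -9.5); passes unchanged; output -16.3 dBu.

-16.3 dBu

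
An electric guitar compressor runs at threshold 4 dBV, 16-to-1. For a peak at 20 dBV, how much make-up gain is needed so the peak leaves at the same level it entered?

15 dB

Without make-up, output = threshold + overshoot/16 = 4 + 1 = 5 dBV.
Gap to target: 15 dB.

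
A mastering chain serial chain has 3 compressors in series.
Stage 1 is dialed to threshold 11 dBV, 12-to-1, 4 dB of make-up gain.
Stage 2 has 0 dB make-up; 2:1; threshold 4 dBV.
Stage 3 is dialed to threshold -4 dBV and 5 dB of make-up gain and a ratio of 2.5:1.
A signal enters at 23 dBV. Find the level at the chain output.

Stage 1: 12 dB above 11 dBV, reduced 12:1 to 1 dB above → 12 dBV; +4 dB make-up → 16 dBV.
Stage 2: overshoot 12 dB → 12/2 = 6 dB → 10 dBV.
Stage 3: 10 dBV is 14 dB over -4 dBV; at 2.5:1 that becomes 5.6 dB over, giving 1.6 dBV; +5 dB make-up → 6.6 dBV.

6.6 dBV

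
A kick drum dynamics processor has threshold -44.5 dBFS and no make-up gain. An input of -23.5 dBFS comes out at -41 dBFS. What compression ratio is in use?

Input overshoot = -23.5 − (-44.5) = 21 dB; output overshoot = -41 − (-44.5) = 3.5 dB.
Ratio = 21 / 3.5 = 6.

6:1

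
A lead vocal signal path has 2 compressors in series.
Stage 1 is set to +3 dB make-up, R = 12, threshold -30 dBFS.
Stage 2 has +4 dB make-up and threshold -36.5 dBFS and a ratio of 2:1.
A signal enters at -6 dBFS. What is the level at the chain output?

Stage 1: 24 dB above -30 dBFS, reduced 12:1 to 2 dB above → -28 dBFS; +3 dB make-up → -25 dBFS.
Stage 2: -25 dBFS is 11.5 dB over -36.5 dBFS; at 2:1 that becomes 5.75 dB over, giving -30.75 dBFS; +4 dB make-up → -26.75 dBFS.

-26.75 dBFS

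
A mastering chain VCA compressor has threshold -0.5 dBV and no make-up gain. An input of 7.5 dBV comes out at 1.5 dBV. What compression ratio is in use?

Input overshoot = 7.5 − (-0.5) = 8 dB; output overshoot = 1.5 − (-0.5) = 2 dB.
Ratio = 8 / 2 = 4.

4:1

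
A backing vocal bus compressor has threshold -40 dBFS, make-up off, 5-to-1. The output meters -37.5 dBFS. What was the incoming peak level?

The compressed level sits -37.5 − (-40) = 2.5 dB over threshold.
Input overshoot = R × output overshoot = 12.5 dB → input = -40 + 12.5 = -27.5 dBFS.

-27.5 dBFS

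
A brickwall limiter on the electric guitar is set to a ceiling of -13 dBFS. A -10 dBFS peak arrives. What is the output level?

At ∞:1, everything above -13 dBFS is held at the ceiling.

-13 dBFS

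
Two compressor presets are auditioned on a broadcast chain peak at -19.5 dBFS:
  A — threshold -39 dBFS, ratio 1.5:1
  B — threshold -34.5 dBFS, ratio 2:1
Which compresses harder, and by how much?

B, by 1 dB

A: 19.5 dB over, compressed to 13 dB over, so 6.5 dB of GR.
B: 15 dB over, compressed to 7.5 dB over, so 7.5 dB of GR.
B reduces 1 dB more.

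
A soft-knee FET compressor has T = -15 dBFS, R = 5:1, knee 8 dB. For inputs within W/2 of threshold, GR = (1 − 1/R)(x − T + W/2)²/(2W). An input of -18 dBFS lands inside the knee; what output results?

x − T + W/2 = -18 − (-15) + 4 = 1.
GR = (1 − 1/5) × 1² / 16 = 0.8 × 1 / 16 = 0.05 dB.
Output = -18 − 0.05 = -18.05 dBFS.

-18.05 dBFS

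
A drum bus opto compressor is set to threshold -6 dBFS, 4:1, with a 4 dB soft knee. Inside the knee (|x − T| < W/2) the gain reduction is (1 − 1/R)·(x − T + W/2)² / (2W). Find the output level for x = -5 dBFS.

-5.84375 dBFS

x − T + W/2 = -5 − (-6) + 2 = 3.
GR = (1 − 1/4) × 3² / 8 = 0.75 × 9 / 8 = 0.84375 dB.
Output = -5 − 0.84375 = -5.84375 dBFS.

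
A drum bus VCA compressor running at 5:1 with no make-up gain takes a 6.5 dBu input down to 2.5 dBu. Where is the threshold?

Input is 5 dB above T (since output overshoot × R = input overshoot: (2.5 − T)·5 = 6.5 − T gives T = 1.5 dBu).
Check: 1.5 + (6.5 − 1.5)/5 = 1.5 + 1 = 2.5 dBu. ✓

1.5 dBu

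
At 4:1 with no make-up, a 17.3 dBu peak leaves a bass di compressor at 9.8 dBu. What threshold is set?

7.3 dBu

Gain reduction = 17.3 − 9.8 = 7.5 dB; output overshoot = GR / (R − 1) = 7.5 / 3 = 2.5 dB.
Threshold = output − output overshoot = 9.8 − 2.5 = 7.3 dBu.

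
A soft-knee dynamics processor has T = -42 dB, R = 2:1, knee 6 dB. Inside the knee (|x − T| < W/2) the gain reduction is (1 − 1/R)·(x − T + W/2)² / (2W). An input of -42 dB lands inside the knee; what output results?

-42.375 dB

x − T + W/2 = -42 − (-42) + 3 = 3.
GR = (1 − 1/2) × 3² / 12 = 0.5 × 9 / 12 = 0.375 dB.
Output = -42 − 0.375 = -42.375 dB.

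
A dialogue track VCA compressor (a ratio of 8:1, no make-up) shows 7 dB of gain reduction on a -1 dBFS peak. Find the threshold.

Gain reduction = -1 − (-8) = 7 dB; output overshoot = GR / (R − 1) = 7 / 7 = 1 dB.
Threshold = output − output overshoot = -8 − 1 = -9 dBFS.

-9 dBFS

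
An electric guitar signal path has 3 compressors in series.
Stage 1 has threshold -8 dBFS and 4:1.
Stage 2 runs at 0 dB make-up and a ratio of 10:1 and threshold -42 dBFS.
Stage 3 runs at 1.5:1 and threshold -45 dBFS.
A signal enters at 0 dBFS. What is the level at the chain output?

-40.6 dBFS

Stage 1: overshoot 8 dB → 8/4 = 2 dB → -6 dBFS.
Stage 2: overshoot 36 dB → 36/10 = 3.6 dB → -38.4 dBFS.
Stage 3: 6.6 dB above -45 dBFS, reduced 1.5:1 to 4.4 dB above → -40.6 dBFS.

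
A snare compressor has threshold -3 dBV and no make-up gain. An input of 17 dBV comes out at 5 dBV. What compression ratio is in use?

2.5:1

Input overshoot = 17 − (-3) = 20 dB; output overshoot = 5 − (-3) = 8 dB.
Ratio = 20 / 8 = 2.5.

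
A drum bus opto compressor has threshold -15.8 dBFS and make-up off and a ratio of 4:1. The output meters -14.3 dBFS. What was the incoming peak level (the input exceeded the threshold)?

The compressed level sits -14.3 − (-15.8) = 1.5 dB over threshold.
Input overshoot = R × output overshoot = 6 dB → input = -15.8 + 6 = -9.8 dBFS.

-9.8 dBFS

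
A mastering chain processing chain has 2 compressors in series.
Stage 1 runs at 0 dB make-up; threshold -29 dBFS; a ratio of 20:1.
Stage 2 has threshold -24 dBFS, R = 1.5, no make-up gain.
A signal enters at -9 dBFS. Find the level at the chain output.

-28 dBFS

Stage 1: 20 dB above -29 dBFS, reduced 20:1 to 1 dB above → -28 dBFS.
Stage 2: -28 dBFS is at or below the -24 dBFS threshold — no compression; output -28 dBFS.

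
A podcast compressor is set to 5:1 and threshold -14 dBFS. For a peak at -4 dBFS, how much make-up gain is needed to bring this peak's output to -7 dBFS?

Without make-up, output = threshold + overshoot/5 = -14 + 2 = -12 dBFS.
Gap to target: 5 dB.

5 dB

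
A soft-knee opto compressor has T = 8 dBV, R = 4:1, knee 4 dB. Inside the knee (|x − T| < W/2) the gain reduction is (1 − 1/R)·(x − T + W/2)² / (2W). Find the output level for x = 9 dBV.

x − T + W/2 = 9 − 8 + 2 = 3.
GR = (1 − 1/4) × 3² / 8 = 0.75 × 9 / 8 = 0.84375 dB.
Output = 9 − 0.84375 = 8.15625 dBV.

8.15625 dBV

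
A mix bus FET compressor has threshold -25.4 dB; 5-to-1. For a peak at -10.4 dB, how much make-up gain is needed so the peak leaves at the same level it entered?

Overshoot 15 dB → 15/5 = 3 dB after compression, so the compressed level is -25.4 + 3 = -22.4 dB.
Make-up = target − compressed = -10.4 − (-22.4) = 12 dB.

12 dB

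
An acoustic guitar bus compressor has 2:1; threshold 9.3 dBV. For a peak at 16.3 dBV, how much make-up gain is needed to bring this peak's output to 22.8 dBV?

10 dB

The peak compresses to 9.3 + 7/2 = 12.8 dBV.
To reach 22.8 dBV requires 22.8 − 12.8 = 10 dB of make-up.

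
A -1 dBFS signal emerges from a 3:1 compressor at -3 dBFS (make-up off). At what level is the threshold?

-4 dBFS

Gain reduction = -1 − (-3) = 2 dB; output overshoot = GR / (R − 1) = 2 / 2 = 1 dB.
Threshold = output − output overshoot = -3 − 1 = -4 dBFS.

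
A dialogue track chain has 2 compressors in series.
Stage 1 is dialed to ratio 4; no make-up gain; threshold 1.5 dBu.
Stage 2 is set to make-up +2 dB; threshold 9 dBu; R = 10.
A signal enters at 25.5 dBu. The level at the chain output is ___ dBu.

9.5 dBu

Stage 1: 25.5 dBu is 24 dB over 1.5 dBu; at 4:1 that becomes 6 dB over, giving 7.5 dBu.
Stage 2: 7.5 dBu ≤ 9 dBu, so stage 2 doesn't engage; make-up brings it to 9.5 dBu.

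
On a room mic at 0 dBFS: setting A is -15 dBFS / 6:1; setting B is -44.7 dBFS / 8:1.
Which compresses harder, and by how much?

B, by 26.6125 dB

A: overshoot 15 dB → output overshoot 2.5 dB → GR 12.5 dB.
B: overshoot 44.7 dB → output overshoot 5.5875 dB → GR 39.1125 dB.
B applies 26.6125 dB more gain reduction.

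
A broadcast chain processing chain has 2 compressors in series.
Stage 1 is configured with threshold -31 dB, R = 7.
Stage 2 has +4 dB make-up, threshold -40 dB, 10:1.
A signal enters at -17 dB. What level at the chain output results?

-34.9 dB

Stage 1: -17 dB is 14 dB over -31 dB; at 7:1 that becomes 2 dB over, giving -29 dB.
Stage 2: -29 dB is 11 dB over -40 dB; at 10:1 that becomes 1.1 dB over, giving -38.9 dB; +4 dB make-up → -34.9 dB.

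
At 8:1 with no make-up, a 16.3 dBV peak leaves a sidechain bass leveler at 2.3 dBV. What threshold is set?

Let T be the threshold. Output overshoot = (input overshoot)/R, so 2.3 − T = (16.3 − T)/8.
8·(2.3 − T) = 16.3 − T → 7·T = 18.4 − 16.3 = 2.1.
T = 2.1/7 = 0.3 dBV.

0.3 dBV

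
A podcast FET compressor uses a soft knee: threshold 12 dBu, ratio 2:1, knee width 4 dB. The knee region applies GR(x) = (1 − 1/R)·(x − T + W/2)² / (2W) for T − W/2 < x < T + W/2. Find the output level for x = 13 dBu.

12.4375 dBu

x − T + W/2 = 13 − 12 + 2 = 3.
GR = (1 − 1/2) × 3² / 8 = 0.5 × 9 / 8 = 0.5625 dB.
Output = 13 − 0.5625 = 12.4375 dBu.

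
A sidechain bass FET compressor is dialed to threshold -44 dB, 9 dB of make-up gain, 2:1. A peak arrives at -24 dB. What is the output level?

-25 dB

-24 dB sits 20 dB over threshold.
The 20 dB excess becomes 10 dB after 2:1 reduction.
So the level is -44 + 10 = -34 dB; make-up adds 9 dB, giving -25 dB.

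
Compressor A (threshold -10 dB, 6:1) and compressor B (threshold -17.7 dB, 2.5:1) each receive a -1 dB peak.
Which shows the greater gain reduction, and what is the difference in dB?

A: 9 dB over, compressed to 1.5 dB over, so 7.5 dB of GR.
B: 16.7 dB over, compressed to 6.68 dB over, so 10.02 dB of GR.
Difference: 2.52 dB in favour of B.

B, by 2.52 dB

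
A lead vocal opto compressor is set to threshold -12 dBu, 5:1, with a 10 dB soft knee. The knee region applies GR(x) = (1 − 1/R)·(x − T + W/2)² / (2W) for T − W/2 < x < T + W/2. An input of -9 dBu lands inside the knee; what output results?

-11.56 dBu

x − T + W/2 = -9 − (-12) + 5 = 8.
GR = (1 − 1/5) × 8² / 20 = 0.8 × 64 / 20 = 2.56 dB.
Output = -9 − 2.56 = -11.56 dBu.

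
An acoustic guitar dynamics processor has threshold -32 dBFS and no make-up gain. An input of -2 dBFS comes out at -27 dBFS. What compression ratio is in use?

6:1

Input overshoot = -2 − (-32) = 30 dB; output overshoot = -27 − (-32) = 5 dB.
Ratio = 30 / 5 = 6.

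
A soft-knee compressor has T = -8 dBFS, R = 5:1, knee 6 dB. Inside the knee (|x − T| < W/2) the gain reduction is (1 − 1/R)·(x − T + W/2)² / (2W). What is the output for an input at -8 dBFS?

-8.6 dBFS

x − T + W/2 = -8 − (-8) + 3 = 3.
GR = (1 − 1/5) × 3² / 12 = 0.8 × 9 / 12 = 0.6 dB.
Output = -8 − 0.6 = -8.6 dBFS.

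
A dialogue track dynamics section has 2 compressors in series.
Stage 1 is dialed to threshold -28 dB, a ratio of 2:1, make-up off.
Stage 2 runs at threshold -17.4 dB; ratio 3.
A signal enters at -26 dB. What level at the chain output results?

-27 dB

Stage 1: 2 dB above -28 dB, reduced 2:1 to 1 dB above → -27 dB.
Stage 2: below threshold (-27 ≤ -17.4); passes unchanged; output -27 dB.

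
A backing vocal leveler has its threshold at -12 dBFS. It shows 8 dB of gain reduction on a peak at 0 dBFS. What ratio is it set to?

Input overshoot = 0 − (-12) = 12 dB.
Output overshoot = 12 − 8 = 4 dB.
Ratio = input overshoot / output overshoot = 12 / 4 = 3.

3:1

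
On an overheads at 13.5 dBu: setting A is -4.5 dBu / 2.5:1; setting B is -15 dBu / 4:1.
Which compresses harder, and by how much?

A: overshoot 18 dB → output overshoot 7.2 dB → GR 10.8 dB.
B: overshoot 28.5 dB → output overshoot 7.125 dB → GR 21.375 dB.
B reduces 10.575 dB more.

B, by 10.575 dB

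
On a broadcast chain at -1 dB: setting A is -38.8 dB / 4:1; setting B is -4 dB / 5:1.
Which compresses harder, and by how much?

A, by 25.95 dB

A: overshoot 37.8 dB → output overshoot 9.45 dB → GR 28.35 dB.
B: overshoot 3 dB → output overshoot 0.6 dB → GR 2.4 dB.
Difference: 25.95 dB in favour of A.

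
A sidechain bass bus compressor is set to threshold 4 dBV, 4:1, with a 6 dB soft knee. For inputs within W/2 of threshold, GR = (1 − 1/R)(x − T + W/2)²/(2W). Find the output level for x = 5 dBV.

4 dBV

x − T + W/2 = 5 − 4 + 3 = 4.
GR = (1 − 1/4) × 4² / 12 = 0.75 × 16 / 12 = 1 dB.
Output = 5 − 1 = 4 dBV.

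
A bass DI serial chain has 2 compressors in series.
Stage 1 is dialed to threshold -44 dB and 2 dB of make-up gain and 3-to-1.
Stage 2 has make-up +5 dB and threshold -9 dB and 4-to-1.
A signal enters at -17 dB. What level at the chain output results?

Stage 1: 27 dB above -44 dB, reduced 3:1 to 9 dB above → -35 dB; +2 dB make-up → -33 dB.
Stage 2: below threshold (-33 ≤ -9); passes unchanged; make-up brings it to -28 dB.

-28 dB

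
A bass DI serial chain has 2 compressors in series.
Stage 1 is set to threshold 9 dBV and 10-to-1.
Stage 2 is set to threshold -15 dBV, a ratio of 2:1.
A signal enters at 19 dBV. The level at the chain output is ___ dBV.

-2.5 dBV

Stage 1: 10 dB above 9 dBV, reduced 10:1 to 1 dB above → 10 dBV.
Stage 2: overshoot 25 dB → 25/2 = 12.5 dB → -2.5 dBV.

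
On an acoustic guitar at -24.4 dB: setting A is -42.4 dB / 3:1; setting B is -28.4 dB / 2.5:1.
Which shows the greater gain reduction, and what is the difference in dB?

A, by 9.6 dB

A: overshoot 18 dB → output overshoot 6 dB → GR 12 dB.
B: overshoot 4 dB → output overshoot 1.6 dB → GR 2.4 dB.
A reduces 9.6 dB more.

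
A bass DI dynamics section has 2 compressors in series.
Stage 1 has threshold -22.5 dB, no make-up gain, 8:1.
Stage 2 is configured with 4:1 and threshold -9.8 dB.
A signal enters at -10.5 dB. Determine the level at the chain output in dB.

Stage 1: 12 dB above -22.5 dB, reduced 8:1 to 1.5 dB above → -21 dB.
Stage 2: below threshold (-21 ≤ -9.8); passes unchanged; output -21 dB.

-21 dB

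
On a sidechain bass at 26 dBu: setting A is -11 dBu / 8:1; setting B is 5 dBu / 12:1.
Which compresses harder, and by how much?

A: GR = 37 − 37/8 = 32.375 dB.
B: GR = 21 − 21/12 = 19.25 dB.
A reduces 13.125 dB more.

A, by 13.125 dB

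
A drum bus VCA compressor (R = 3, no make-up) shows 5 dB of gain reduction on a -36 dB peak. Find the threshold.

Gain reduction = -36 − (-41) = 5 dB; output overshoot = GR / (R − 1) = 5 / 2 = 2.5 dB.
Threshold = output − output overshoot = -41 − 2.5 = -43.5 dB.

-43.5 dB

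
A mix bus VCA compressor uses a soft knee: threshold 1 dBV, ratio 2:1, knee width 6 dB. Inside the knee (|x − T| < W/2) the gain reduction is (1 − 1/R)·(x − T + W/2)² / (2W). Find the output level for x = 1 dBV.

0.625 dBV

x − T + W/2 = 1 − 1 + 3 = 3.
GR = (1 − 1/2) × 3² / 12 = 0.5 × 9 / 12 = 0.375 dB.
Output = 1 − 0.375 = 0.625 dBV.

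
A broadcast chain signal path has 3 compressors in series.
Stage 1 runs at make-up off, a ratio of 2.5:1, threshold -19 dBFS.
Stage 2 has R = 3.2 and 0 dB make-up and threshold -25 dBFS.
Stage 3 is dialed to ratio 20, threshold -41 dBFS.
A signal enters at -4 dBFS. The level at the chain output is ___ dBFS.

-40.0125 dBFS

Stage 1: 15 dB above -19 dBFS, reduced 2.5:1 to 6 dB above → -13 dBFS.
Stage 2: -13 dBFS is 12 dB over -25 dBFS; at 3.2:1 that becomes 3.75 dB over, giving -21.25 dBFS.
Stage 3: 19.75 dB above -41 dBFS, reduced 20:1 to 0.9875 dB above → -40.0125 dBFS.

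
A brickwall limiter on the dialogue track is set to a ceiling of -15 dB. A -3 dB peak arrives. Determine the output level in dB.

-15 dB

A brickwall limiter is an ∞:1 compressor: any input above the ceiling is clamped to -15 dB.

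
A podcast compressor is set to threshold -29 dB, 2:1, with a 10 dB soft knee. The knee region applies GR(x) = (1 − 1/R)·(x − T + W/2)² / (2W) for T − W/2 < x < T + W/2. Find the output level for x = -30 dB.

-30.4 dB

x − T + W/2 = -30 − (-29) + 5 = 4.
GR = (1 − 1/2) × 4² / 20 = 0.5 × 16 / 20 = 0.4 dB.
Output = -30 − 0.4 = -30.4 dB.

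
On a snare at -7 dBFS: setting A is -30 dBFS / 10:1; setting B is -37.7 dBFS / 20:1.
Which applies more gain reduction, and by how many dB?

B, by 8.465 dB

A: 23 dB over, compressed to 2.3 dB over, so 20.7 dB of GR.
B: 30.7 dB over, compressed to 1.535 dB over, so 29.165 dB of GR.
B applies 8.465 dB more gain reduction.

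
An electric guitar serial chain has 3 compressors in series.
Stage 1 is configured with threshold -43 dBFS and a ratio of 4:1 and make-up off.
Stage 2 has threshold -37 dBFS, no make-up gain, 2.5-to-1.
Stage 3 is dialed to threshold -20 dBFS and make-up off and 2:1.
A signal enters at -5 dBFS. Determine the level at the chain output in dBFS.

Stage 1: overshoot 38 dB → 38/4 = 9.5 dB → -33.5 dBFS.
Stage 2: overshoot 3.5 dB → 3.5/2.5 = 1.4 dB → -35.6 dBFS.
Stage 3: -35.6 dBFS is at or below the -20 dBFS threshold — no compression; output -35.6 dBFS.

-35.6 dBFS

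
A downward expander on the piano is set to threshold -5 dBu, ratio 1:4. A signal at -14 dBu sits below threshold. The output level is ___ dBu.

-41 dBu

Undershoot = (-5) − (-14) = 9 dB.
At 1:4, that expands to 36 dB under threshold.
Output = -5 − 36 = -41 dBu.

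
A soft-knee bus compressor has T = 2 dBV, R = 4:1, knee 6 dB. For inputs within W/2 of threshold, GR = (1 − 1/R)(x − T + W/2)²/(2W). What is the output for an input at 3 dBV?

x − T + W/2 = 3 − 2 + 3 = 4.
GR = (1 − 1/4) × 4² / 12 = 0.75 × 16 / 12 = 1 dB.
Output = 3 − 1 = 2 dBV.

2 dBV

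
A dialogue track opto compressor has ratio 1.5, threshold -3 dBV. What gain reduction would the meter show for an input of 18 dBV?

7 dB

The signal is 21 dB above threshold.
After 1.5:1 compression the overshoot becomes 21/1.5 = 14 dB.
So the signal is attenuated by 21 − 14 = 7 dB.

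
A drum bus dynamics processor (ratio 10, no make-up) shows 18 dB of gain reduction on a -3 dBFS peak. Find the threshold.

Gain reduction = -3 − (-21) = 18 dB; output overshoot = GR / (R − 1) = 18 / 9 = 2 dB.
Threshold = output − output overshoot = -21 − 2 = -23 dBFS.

-23 dBFS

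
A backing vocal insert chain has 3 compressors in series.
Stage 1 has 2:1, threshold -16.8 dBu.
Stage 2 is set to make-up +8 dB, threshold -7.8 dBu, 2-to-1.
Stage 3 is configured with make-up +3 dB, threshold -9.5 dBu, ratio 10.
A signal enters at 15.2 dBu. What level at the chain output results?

-5.18 dBu

Stage 1: overshoot 32 dB → 32/2 = 16 dB → -0.8 dBu.
Stage 2: -0.8 dBu is 7 dB over -7.8 dBu; at 2:1 that becomes 3.5 dB over, giving -4.3 dBu; +8 dB make-up → 3.7 dBu.
Stage 3: 13.2 dB above -9.5 dBu, reduced 10:1 to 1.32 dB above → -8.18 dBu; +3 dB make-up → -5.18 dBu.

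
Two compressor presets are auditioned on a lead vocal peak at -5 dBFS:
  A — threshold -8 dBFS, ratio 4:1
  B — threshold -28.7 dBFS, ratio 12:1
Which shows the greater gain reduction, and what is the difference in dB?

A: GR = 3 − 3/4 = 2.25 dB.
B: GR = 23.7 − 23.7/12 = 21.725 dB.
B applies 19.475 dB more gain reduction.

B, by 19.475 dB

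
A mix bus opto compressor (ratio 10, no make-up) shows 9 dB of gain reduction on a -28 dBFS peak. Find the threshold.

-38 dBFS

Gain reduction = -28 − (-37) = 9 dB; output overshoot = GR / (R − 1) = 9 / 9 = 1 dB.
Threshold = output − output overshoot = -37 − 1 = -38 dBFS.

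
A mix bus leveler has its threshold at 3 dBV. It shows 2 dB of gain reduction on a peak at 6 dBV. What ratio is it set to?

Input overshoot = 6 − 3 = 3 dB.
Output overshoot = 3 − 2 = 1 dB.
Ratio = input overshoot / output overshoot = 3 / 1 = 3.

3:1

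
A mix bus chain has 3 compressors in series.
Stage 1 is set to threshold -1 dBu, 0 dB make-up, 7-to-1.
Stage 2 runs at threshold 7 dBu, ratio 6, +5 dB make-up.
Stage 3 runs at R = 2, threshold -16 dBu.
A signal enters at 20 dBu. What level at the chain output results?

Stage 1: 20 dBu is 21 dB over -1 dBu; at 7:1 that becomes 3 dB over, giving 2 dBu.
Stage 2: 2 dBu is at or below the 7 dBu threshold — no compression; make-up brings it to 7 dBu.
Stage 3: 23 dB above -16 dBu, reduced 2:1 to 11.5 dB above → -4.5 dBu.

-4.5 dBu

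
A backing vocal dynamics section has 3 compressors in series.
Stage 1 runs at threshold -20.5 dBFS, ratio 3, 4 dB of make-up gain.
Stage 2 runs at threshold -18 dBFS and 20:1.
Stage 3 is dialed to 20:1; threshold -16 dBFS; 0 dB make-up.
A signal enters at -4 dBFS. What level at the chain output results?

Stage 1: overshoot 16.5 dB → 16.5/3 = 5.5 dB → -15 dBFS; +4 dB make-up → -11 dBFS.
Stage 2: 7 dB above -18 dBFS, reduced 20:1 to 0.35 dB above → -17.65 dBFS.
Stage 3: below threshold (-17.65 ≤ -16); passes unchanged; output -17.65 dBFS.

-17.65 dBFS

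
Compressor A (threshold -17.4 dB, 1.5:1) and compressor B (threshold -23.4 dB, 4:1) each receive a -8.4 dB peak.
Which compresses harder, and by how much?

A: 9 dB over, compressed to 6 dB over, so 3 dB of GR.
B: 15 dB over, compressed to 3.75 dB over, so 11.25 dB of GR.
Difference: 8.25 dB in favour of B.

B, by 8.25 dB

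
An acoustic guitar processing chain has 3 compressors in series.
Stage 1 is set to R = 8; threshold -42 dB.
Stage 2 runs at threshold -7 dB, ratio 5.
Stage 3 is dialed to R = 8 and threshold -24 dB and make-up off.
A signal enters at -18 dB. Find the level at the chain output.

Stage 1: overshoot 24 dB → 24/8 = 3 dB → -39 dB.
Stage 2: below threshold (-39 ≤ -7); passes unchanged; output -39 dB.
Stage 3: below threshold (-39 ≤ -24); passes unchanged; output -39 dB.

-39 dB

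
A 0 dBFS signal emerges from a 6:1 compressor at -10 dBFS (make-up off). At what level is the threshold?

Gain reduction = 0 − (-10) = 10 dB; output overshoot = GR / (R − 1) = 10 / 5 = 2 dB.
Threshold = output − output overshoot = -10 − 2 = -12 dBFS.

-12 dBFS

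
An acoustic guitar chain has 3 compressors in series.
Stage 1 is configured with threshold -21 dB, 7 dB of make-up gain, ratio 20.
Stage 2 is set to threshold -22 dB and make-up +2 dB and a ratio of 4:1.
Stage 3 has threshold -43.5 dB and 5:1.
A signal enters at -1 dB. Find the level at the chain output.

-38.35 dB

Stage 1: -1 dB is 20 dB over -21 dB; at 20:1 that becomes 1 dB over, giving -20 dB; +7 dB make-up → -13 dB.
Stage 2: -13 dB is 9 dB over -22 dB; at 4:1 that becomes 2.25 dB over, giving -19.75 dB; +2 dB make-up → -17.75 dB.
Stage 3: -17.75 dB is 25.75 dB over -43.5 dB; at 5:1 that becomes 5.15 dB over, giving -38.35 dB.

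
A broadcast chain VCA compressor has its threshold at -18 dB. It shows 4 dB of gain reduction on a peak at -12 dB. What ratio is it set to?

Input overshoot = -12 − (-18) = 6 dB.
Output overshoot = 6 − 4 = 2 dB.
Ratio = input overshoot / output overshoot = 6 / 2 = 3.

3:1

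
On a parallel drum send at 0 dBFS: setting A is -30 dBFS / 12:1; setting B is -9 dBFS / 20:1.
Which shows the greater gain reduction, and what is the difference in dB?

A: 30 dB over, compressed to 2.5 dB over, so 27.5 dB of GR.
B: 9 dB over, compressed to 0.45 dB over, so 8.55 dB of GR.
A reduces 18.95 dB more.

A, by 18.95 dB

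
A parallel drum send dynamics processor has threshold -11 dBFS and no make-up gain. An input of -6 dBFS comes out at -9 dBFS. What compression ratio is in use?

2.5:1

Input overshoot = -6 − (-11) = 5 dB; output overshoot = -9 − (-11) = 2 dB.
Ratio = 5 / 2 = 2.5.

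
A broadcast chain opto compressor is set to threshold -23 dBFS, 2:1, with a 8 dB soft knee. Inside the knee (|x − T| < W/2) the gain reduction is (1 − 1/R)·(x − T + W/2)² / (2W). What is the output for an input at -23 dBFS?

-23.5 dBFS

x − T + W/2 = -23 − (-23) + 4 = 4.
GR = (1 − 1/2) × 4² / 16 = 0.5 × 16 / 16 = 0.5 dB.
Output = -23 − 0.5 = -23.5 dBFS.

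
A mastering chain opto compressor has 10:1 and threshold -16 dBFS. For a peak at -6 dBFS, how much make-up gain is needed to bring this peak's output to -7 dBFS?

8 dB

Overshoot 10 dB → 10/10 = 1 dB after compression, so the compressed level is -16 + 1 = -15 dBFS.
Make-up = target − compressed = -7 − (-15) = 8 dB.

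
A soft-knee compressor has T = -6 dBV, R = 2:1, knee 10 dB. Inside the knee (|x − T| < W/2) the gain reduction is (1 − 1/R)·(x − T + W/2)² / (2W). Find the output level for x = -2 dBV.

x − T + W/2 = -2 − (-6) + 5 = 9.
GR = (1 − 1/2) × 9² / 20 = 0.5 × 81 / 20 = 2.025 dB.
Output = -2 − 2.025 = -4.025 dBV.

-4.025 dBV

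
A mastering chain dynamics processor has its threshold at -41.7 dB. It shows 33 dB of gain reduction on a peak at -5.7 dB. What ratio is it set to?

Input overshoot = -5.7 − (-41.7) = 36 dB.
Output overshoot = 36 − 33 = 3 dB.
Ratio = input overshoot / output overshoot = 36 / 3 = 12.

12:1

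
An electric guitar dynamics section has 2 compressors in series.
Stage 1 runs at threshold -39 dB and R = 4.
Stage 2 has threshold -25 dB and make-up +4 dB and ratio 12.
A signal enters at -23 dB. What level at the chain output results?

Stage 1: overshoot 16 dB → 16/4 = 4 dB → -35 dB.
Stage 2: -35 dB is at or below the -25 dB threshold — no compression; make-up brings it to -31 dB.

-31 dB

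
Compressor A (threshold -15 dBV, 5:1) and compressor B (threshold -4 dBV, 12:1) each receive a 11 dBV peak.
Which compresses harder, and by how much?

A: overshoot 26 dB → output overshoot 5.2 dB → GR 20.8 dB.
B: overshoot 15 dB → output overshoot 1.25 dB → GR 13.75 dB.
A reduces 7.05 dB more.

A, by 7.05 dB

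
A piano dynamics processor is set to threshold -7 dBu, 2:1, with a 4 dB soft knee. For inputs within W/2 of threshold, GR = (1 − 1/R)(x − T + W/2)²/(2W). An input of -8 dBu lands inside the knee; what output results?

x − T + W/2 = -8 − (-7) + 2 = 1.
GR = (1 − 1/2) × 1² / 8 = 0.5 × 1 / 8 = 0.0625 dB.
Output = -8 − 0.0625 = -8.0625 dBu.

-8.0625 dBu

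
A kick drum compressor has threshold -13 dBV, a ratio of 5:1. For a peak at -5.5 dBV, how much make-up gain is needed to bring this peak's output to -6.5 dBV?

The peak compresses to -13 + 7.5/5 = -11.5 dBV.
To reach -6.5 dBV requires -6.5 − (-11.5) = 5 dB of make-up.

5 dB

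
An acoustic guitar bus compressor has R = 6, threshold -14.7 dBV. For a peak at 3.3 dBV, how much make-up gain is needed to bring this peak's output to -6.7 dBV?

The peak compresses to -14.7 + 18/6 = -11.7 dBV.
To reach -6.7 dBV requires -6.7 − (-11.7) = 5 dB of make-up.

5 dB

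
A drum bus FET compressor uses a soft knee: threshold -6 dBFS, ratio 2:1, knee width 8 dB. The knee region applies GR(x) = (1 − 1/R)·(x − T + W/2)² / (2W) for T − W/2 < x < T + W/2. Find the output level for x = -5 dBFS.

-5.78125 dBFS

x − T + W/2 = -5 − (-6) + 4 = 5.
GR = (1 − 1/2) × 5² / 16 = 0.5 × 25 / 16 = 0.78125 dB.
Output = -5 − 0.78125 = -5.78125 dBFS.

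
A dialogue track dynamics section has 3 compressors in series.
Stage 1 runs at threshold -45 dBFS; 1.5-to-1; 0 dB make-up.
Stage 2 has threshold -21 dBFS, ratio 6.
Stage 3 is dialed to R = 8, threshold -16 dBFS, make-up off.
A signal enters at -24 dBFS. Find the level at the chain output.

Stage 1: 21 dB above -45 dBFS, reduced 1.5:1 to 14 dB above → -31 dBFS.
Stage 2: below threshold (-31 ≤ -21); passes unchanged; output -31 dBFS.
Stage 3: below threshold (-31 ≤ -16); passes unchanged; output -31 dBFS.

-31 dBFS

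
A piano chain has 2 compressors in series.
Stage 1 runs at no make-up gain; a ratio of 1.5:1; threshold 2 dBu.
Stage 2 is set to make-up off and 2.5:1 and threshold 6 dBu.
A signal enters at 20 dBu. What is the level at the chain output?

9.2 dBu

Stage 1: overshoot 18 dB → 18/1.5 = 12 dB → 14 dBu.
Stage 2: overshoot 8 dB → 8/2.5 = 3.2 dB → 9.2 dBu.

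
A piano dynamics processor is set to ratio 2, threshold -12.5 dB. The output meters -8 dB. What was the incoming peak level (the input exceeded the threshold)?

-3.5 dB

The compressed level sits -8 − (-12.5) = 4.5 dB over threshold.
Undo the ratio: input overshoot = 4.5 × 2 = 9 dB, giving input = -3.5 dB.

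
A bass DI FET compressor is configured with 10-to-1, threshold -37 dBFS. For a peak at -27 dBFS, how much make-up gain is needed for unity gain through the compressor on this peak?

9 dB

Overshoot 10 dB → 10/10 = 1 dB after compression, so the compressed level is -37 + 1 = -36 dBFS.
Make-up = target − compressed = -27 − (-36) = 9 dB.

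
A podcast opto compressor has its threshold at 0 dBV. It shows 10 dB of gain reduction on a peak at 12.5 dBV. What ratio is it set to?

Input overshoot = 12.5 − 0 = 12.5 dB.
Output overshoot = 12.5 − 10 = 2.5 dB.
Ratio = input overshoot / output overshoot = 12.5 / 2.5 = 5.

5:1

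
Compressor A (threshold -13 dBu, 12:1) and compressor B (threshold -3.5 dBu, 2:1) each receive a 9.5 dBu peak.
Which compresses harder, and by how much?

A: 22.5 dB over, compressed to 1.875 dB over, so 20.625 dB of GR.
B: 13 dB over, compressed to 6.5 dB over, so 6.5 dB of GR.
A reduces 14.125 dB more.

A, by 14.125 dB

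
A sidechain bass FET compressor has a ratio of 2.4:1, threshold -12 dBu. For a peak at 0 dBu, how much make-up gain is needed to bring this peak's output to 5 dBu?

The peak compresses to -12 + 12/2.4 = -7 dBu.
To reach 5 dBu requires 5 − (-7) = 12 dB of make-up.

12 dB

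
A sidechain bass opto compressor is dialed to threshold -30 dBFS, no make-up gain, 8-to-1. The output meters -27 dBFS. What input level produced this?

Post-compression overshoot = -27 − (-30) = 3 dB.
Undo the ratio: input overshoot = 3 × 8 = 24 dB, giving input = -6 dBFS.

-6 dBFS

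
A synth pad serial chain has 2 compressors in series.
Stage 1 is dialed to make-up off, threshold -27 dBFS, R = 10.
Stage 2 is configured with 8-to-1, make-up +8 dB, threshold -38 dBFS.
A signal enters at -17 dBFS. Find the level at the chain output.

-28.5 dBFS

Stage 1: 10 dB above -27 dBFS, reduced 10:1 to 1 dB above → -26 dBFS.
Stage 2: overshoot 12 dB → 12/8 = 1.5 dB → -36.5 dBFS; +8 dB make-up → -28.5 dBFS.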